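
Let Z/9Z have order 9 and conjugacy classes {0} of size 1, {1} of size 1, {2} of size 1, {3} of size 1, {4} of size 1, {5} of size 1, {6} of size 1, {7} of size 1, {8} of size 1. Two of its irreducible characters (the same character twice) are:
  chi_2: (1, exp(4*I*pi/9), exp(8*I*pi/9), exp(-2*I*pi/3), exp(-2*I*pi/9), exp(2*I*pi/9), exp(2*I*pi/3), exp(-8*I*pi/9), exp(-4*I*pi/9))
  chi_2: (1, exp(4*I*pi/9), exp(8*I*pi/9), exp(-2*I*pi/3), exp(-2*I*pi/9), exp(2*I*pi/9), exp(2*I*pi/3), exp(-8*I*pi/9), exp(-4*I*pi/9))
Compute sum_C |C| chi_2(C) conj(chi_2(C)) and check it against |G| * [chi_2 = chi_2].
Sum = 9 = |G| = 9; so <chi_2, chi_2> = 1 (norm-1 confirms irreducibility).

Working: Compute term by term over conjugacy classes (|C| * chi_2(C) * conj(chi_2(C))):
  1*(1)*conj(1) + 1*(exp(4*I*pi/9))*conj(exp(4*I*pi/9)) + 1*(exp(8*I*pi/9))*conj(exp(8*I*pi/9)) + 1*(exp(-2*I*pi/3))*conj(exp(-2*I*pi/3)) + 1*(exp(-2*I*pi/9))*conj(exp(-2*I*pi/9)) + 1*(exp(2*I*pi/9))*conj(exp(2*I*pi/9)) + 1*(exp(2*I*pi/3))*conj(exp(2*I*pi/3)) + 1*(exp(-8*I*pi/9))*conj(exp(-8*I*pi/9)) + 1*(exp(-4*I*pi/9))*conj(exp(-4*I*pi/9))
  = (1) + (1) + (1) + (1) + (1) + (1) + (1) + (1) + (1)
  = 9.
(Exp terms are combined using exp(i*s)*conj(exp(i*t)) = exp(i*(s-t)), and sums of them are collapsed using the identity that for every m > 1 the m distinct m-th roots of unity sum to 0, e.g. 1 + exp(2*I*pi/3) + exp(-2*I*pi/3) = 0.)
Dividing by |G| = 9 gives 9/9 = 1, matching the row-orthogonality relation <chi_2, chi_2> = [chi_2 = chi_2].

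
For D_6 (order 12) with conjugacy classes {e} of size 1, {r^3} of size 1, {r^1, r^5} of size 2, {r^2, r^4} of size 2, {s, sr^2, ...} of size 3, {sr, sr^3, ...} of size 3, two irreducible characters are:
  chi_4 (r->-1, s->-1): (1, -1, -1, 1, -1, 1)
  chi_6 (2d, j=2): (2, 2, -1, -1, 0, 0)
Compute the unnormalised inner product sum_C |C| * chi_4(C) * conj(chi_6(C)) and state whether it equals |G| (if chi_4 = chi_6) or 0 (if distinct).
Sum = 0; so <chi_4, chi_6> = 0 (distinct irreducibles are orthogonal).

Proof sketch: Compute term by term over conjugacy classes (|C| * chi_4(C) * conj(chi_6(C))):
  1*(1)*conj(2) + 1*(-1)*conj(2) + 2*(-1)*conj(-1) + 2*(1)*conj(-1) + 3*(-1)*conj(0) + 3*(1)*conj(0)
  = (2) + (-2) + (2) + (-2) + (0) + (0)
  = 0.
Dividing by |G| = 12 gives 0/12 = 0, matching the row-orthogonality relation <chi_4, chi_6> = [chi_4 = chi_6].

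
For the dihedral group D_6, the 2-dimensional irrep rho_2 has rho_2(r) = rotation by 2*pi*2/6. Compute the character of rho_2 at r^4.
chi_{rho_2}(r^4) = 2*cos(2*pi*2*4/6) = -1

Justification: rho_2(r^4) is rotation by angle 2*pi*2*4/6, whose trace is 2*cos(2*pi*2*4/6) = -1.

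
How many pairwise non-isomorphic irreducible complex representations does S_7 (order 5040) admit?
15

Why: The number of irreducible complex representations of a finite group equals its number of conjugacy classes. Conjugacy classes in S_7 correspond to cycle types, i.e. partitions of 7; there are p(7) = 15 of them, so S_7 (order 5040) has exactly 15 irreducible complex representations.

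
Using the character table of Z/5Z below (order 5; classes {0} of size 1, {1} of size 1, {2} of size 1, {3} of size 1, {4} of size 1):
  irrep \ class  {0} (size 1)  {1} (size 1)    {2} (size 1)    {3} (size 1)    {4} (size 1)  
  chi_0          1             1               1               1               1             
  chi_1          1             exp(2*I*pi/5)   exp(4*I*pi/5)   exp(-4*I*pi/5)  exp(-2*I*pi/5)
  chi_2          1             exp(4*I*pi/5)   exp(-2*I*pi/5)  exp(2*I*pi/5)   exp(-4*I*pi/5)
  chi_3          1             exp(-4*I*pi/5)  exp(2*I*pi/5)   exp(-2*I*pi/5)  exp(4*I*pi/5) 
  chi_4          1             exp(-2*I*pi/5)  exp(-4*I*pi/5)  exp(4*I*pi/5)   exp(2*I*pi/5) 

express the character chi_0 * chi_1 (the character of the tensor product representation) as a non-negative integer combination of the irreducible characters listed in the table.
chi_0 tensor chi_1 = chi_1 (all other irreducibles have multiplicity 0).

Explanation: The character of a tensor product is the pointwise product (chi_0 * chi_1)(C) = chi_0(C) * chi_1(C):
  {0}: (1)*(1), {1}: (1)*(exp(2*I*pi/5)), {2}: (1)*(exp(4*I*pi/5)), {3}: (1)*(exp(-4*I*pi/5)), {4}: (1)*(exp(-2*I*pi/5))
so (chi_0 * chi_1) takes values
  {0} -> 1, {1} -> exp(2*I*pi/5), {2} -> exp(4*I*pi/5), {3} -> exp(-4*I*pi/5), {4} -> exp(-2*I*pi/5).
Now take the inner product of this character with each irreducible chi from the table, <chi_0*chi_1, chi> = (1/5) sum_C |C| (chi_0*chi_1)(C) conj(chi(C)):
  <chi_0*chi_1, chi_0> = (1/5)[1*(1)*conj(1) + 1*(exp(2*I*pi/5))*conj(1) + 1*(exp(4*I*pi/5))*conj(1) + 1*(exp(-4*I*pi/5))*conj(1) + 1*(exp(-2*I*pi/5))*conj(1)]
      = (1/5)[(1) + (exp(2*I*pi/5)) + (exp(4*I*pi/5)) + (exp(-4*I*pi/5)) + (exp(-2*I*pi/5))] = 0/5 = 0
  <chi_0*chi_1, chi_1> = (1/5)[1*(1)*conj(1) + 1*(exp(2*I*pi/5))*conj(exp(2*I*pi/5)) + 1*(exp(4*I*pi/5))*conj(exp(4*I*pi/5)) + 1*(exp(-4*I*pi/5))*conj(exp(-4*I*pi/5)) + 1*(exp(-2*I*pi/5))*conj(exp(-2*I*pi/5))]
      = (1/5)[(1) + (1) + (1) + (1) + (1)] = 5/5 = 1
  <chi_0*chi_1, chi_2> = (1/5)[1*(1)*conj(1) + 1*(exp(2*I*pi/5))*conj(exp(4*I*pi/5)) + 1*(exp(4*I*pi/5))*conj(exp(-2*I*pi/5)) + 1*(exp(-4*I*pi/5))*conj(exp(2*I*pi/5)) + 1*(exp(-2*I*pi/5))*conj(exp(-4*I*pi/5))]
      = (1/5)[(1) + (exp(-2*I*pi/5)) + (exp(-4*I*pi/5)) + (exp(4*I*pi/5)) + (exp(2*I*pi/5))] = 0/5 = 0
  <chi_0*chi_1, chi_3> = (1/5)[1*(1)*conj(1) + 1*(exp(2*I*pi/5))*conj(exp(-4*I*pi/5)) + 1*(exp(4*I*pi/5))*conj(exp(2*I*pi/5)) + 1*(exp(-4*I*pi/5))*conj(exp(-2*I*pi/5)) + 1*(exp(-2*I*pi/5))*conj(exp(4*I*pi/5))]
      = (1/5)[(1) + (exp(-4*I*pi/5)) + (exp(2*I*pi/5)) + (exp(-2*I*pi/5)) + (exp(4*I*pi/5))] = 0/5 = 0
  <chi_0*chi_1, chi_4> = (1/5)[1*(1)*conj(1) + 1*(exp(2*I*pi/5))*conj(exp(-2*I*pi/5)) + 1*(exp(4*I*pi/5))*conj(exp(-4*I*pi/5)) + 1*(exp(-4*I*pi/5))*conj(exp(4*I*pi/5)) + 1*(exp(-2*I*pi/5))*conj(exp(2*I*pi/5))]
      = (1/5)[(1) + (exp(4*I*pi/5)) + (exp(-2*I*pi/5)) + (exp(2*I*pi/5)) + (exp(-4*I*pi/5))] = 0/5 = 0
(Exp terms are combined using exp(i*s)*conj(exp(i*t)) = exp(i*(s-t)), and sums of them are collapsed using the identity that for every m > 1 the m distinct m-th roots of unity sum to 0, e.g. 1 + exp(2*I*pi/3) + exp(-2*I*pi/3) = 0.)
Hence the multiplicities are chi_1: 1. Dimension check: dim(chi_0)*dim(chi_1) = 1*1 = 1 and sum (mult * dim) = 1*1 = 1.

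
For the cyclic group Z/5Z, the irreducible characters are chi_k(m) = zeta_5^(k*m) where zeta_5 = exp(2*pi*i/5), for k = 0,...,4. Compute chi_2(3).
chi_2(3) = zeta_5^6 = exp(2*I*pi/5)

Justification: chi_2(3) = zeta_5^(2*3) = zeta_5^6. Since zeta_5^5 = 1, this equals zeta_5^1 = exp(2*pi*i*1/5) = exp(2*I*pi/5).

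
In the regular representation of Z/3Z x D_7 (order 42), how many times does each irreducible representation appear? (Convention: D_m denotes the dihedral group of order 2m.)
Each irreducible V_i of dimension d_i appears with multiplicity d_i, i.e. rho_reg = (direct sum over all irreducibles V_i) d_i V_i. The irreducible dimensions for Z/3Z x D_7 are 1, 1, 1, 1, 1, 1, 2, 2, 2, 2, 2, 2, 2, 2, 2: 6 irreducibles of dimension 1, each with multiplicity 1; 9 irreducibles of dimension 2, each with multiplicity 2. Total dimension 6*1*1 + 9*2*2 = 42 = |G|.

Proof sketch: General theorem: in the regular representation of a finite group G, each irreducible appears with multiplicity equal to its dimension. Check: dim(rho_reg) = sum d_i^2 = 1 + 1 + 1 + 1 + 1 + 1 + 4 + 4 + 4 + 4 + 4 + 4 + 4 + 4 + 4 = 42 = |G|.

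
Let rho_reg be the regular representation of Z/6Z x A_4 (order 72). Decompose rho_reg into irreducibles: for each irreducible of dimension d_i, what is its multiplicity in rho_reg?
Each irreducible V_i of dimension d_i appears with multiplicity d_i, i.e. rho_reg = (direct sum over all irreducibles V_i) d_i V_i. The irreducible dimensions for Z/6Z x A_4 are 1, 1, 1, 1, 1, 1, 1, 1, 1, 1, 1, 1, 1, 1, 1, 1, 1, 1, 3, 3, 3, 3, 3, 3: 18 irreducibles of dimension 1, each with multiplicity 1; 6 irreducibles of dimension 3, each with multiplicity 3. Total dimension 18*1*1 + 6*3*3 = 72 = |G|.

Solution. General theorem: in the regular representation of a finite group G, each irreducible appears with multiplicity equal to its dimension. Check: dim(rho_reg) = sum d_i^2 = 1 + 1 + 1 + 1 + 1 + 1 + 1 + 1 + 1 + 1 + 1 + 1 + 1 + 1 + 1 + 1 + 1 + 1 + 9 + 9 + 9 + 9 + 9 + 9 = 72 = |G|.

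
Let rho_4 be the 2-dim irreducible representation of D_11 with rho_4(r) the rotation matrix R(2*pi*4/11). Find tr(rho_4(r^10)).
chi_{rho_4}(r^10) = 2*cos(2*pi*4*10/11) = -2*cos(3*pi/11)

Explanation: rho_4(r^10) is rotation by angle 2*pi*4*10/11, whose trace is 2*cos(2*pi*4*10/11) = -2*cos(3*pi/11).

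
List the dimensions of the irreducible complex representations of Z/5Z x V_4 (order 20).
Dimensions: 1, 1, 1, 1, 1, 1, 1, 1, 1, 1, 1, 1, 1, 1, 1, 1, 1, 1, 1, 1

Working: There are 20 irreducibles (= number of conjugacy classes). Their dimensions d_i satisfy sum d_i^2 = |G| = 20: 1 + 1 + 1 + 1 + 1 + 1 + 1 + 1 + 1 + 1 + 1 + 1 + 1 + 1 + 1 + 1 + 1 + 1 + 1 + 1 = 20. (For the product with Z/5Z: each of the 5 1-dim characters of Z/5Z tensors with each irrep of V_4, giving 5 copies of each V_4-dimension.)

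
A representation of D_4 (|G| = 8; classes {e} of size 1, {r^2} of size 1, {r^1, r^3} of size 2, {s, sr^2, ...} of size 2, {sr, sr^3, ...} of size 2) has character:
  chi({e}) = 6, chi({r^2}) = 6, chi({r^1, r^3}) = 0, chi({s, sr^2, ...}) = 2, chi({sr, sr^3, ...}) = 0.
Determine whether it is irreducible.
Not irreducible (reducible): <chi, chi> = 10 > 1.

Details: <chi, chi> = (1/|G|) sum_C |C| * |chi(C)|^2 = (1/8)[1*|6|^2 + 1*|6|^2 + 2*|0|^2 + 2*|2|^2 + 2*|0|^2]
  = (1/8)[(36) + (36) + (0) + (8) + (0)] = 80/8 = 10.
A character is irreducible iff <chi, chi> = 1, so this representation is reducible.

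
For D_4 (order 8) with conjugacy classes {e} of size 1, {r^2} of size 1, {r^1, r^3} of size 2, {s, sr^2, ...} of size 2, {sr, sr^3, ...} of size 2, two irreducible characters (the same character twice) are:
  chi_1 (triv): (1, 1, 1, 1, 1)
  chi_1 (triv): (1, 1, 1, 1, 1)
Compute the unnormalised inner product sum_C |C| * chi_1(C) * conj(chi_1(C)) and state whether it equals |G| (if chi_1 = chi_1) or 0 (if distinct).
Sum = 8 = |G| = 8; so <chi_1, chi_1> = 1 (norm-1 confirms irreducibility).

Explanation: Compute term by term over conjugacy classes (|C| * chi_1(C) * conj(chi_1(C))):
  1*(1)*conj(1) + 1*(1)*conj(1) + 2*(1)*conj(1) + 2*(1)*conj(1) + 2*(1)*conj(1)
  = (1) + (1) + (2) + (2) + (2)
  = 8.
Dividing by |G| = 8 gives 8/8 = 1, matching the row-orthogonality relation <chi_1, chi_1> = [chi_1 = chi_1].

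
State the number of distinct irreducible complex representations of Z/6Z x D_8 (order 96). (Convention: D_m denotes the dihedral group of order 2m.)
42

Working: The number of irreducible complex representations of a finite group equals its number of conjugacy classes. For a direct product, #classes(G x H) = #classes(G) * #classes(H). Z/6Z has 6 classes (abelian), D_8 has 7 classes, so 6 * 7 = 42, so Z/6Z x D_8 (order 96) has exactly 42 irreducible complex representations.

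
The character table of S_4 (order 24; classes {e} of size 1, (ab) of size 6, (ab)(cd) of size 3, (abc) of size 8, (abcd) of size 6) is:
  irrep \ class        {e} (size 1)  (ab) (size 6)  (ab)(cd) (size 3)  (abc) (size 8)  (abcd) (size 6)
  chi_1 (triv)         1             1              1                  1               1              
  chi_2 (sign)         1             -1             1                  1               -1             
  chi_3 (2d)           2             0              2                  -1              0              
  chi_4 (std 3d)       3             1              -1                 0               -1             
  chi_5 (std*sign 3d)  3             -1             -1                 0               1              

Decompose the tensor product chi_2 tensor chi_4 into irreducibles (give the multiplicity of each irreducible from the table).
chi_2 tensor chi_4 = chi_5 (all other irreducibles have multiplicity 0).

Justification: The character of a tensor product is the pointwise product (chi_2 * chi_4)(C) = chi_2(C) * chi_4(C):
  {e}: (1)*(3), (ab): (-1)*(1), (ab)(cd): (1)*(-1), (abc): (1)*(0), (abcd): (-1)*(-1)
so (chi_2 * chi_4) takes values
  {e} -> 3, (ab) -> -1, (ab)(cd) -> -1, (abc) -> 0, (abcd) -> 1.
Now take the inner product of this character with each irreducible chi from the table, <chi_2*chi_4, chi> = (1/24) sum_C |C| (chi_2*chi_4)(C) conj(chi(C)):
  <chi_2*chi_4, chi_1> = (1/24)[1*(3)*conj(1) + 6*(-1)*conj(1) + 3*(-1)*conj(1) + 8*(0)*conj(1) + 6*(1)*conj(1)]
      = (1/24)[(3) + (-6) + (-3) + (0) + (6)] = 0/24 = 0
  <chi_2*chi_4, chi_2> = (1/24)[1*(3)*conj(1) + 6*(-1)*conj(-1) + 3*(-1)*conj(1) + 8*(0)*conj(1) + 6*(1)*conj(-1)]
      = (1/24)[(3) + (6) + (-3) + (0) + (-6)] = 0/24 = 0
  <chi_2*chi_4, chi_3> = (1/24)[1*(3)*conj(2) + 6*(-1)*conj(0) + 3*(-1)*conj(2) + 8*(0)*conj(-1) + 6*(1)*conj(0)]
      = (1/24)[(6) + (0) + (-6) + (0) + (0)] = 0/24 = 0
  <chi_2*chi_4, chi_4> = (1/24)[1*(3)*conj(3) + 6*(-1)*conj(1) + 3*(-1)*conj(-1) + 8*(0)*conj(0) + 6*(1)*conj(-1)]
      = (1/24)[(9) + (-6) + (3) + (0) + (-6)] = 0/24 = 0
  <chi_2*chi_4, chi_5> = (1/24)[1*(3)*conj(3) + 6*(-1)*conj(-1) + 3*(-1)*conj(-1) + 8*(0)*conj(0) + 6*(1)*conj(1)]
      = (1/24)[(9) + (6) + (3) + (0) + (6)] = 24/24 = 1
Hence the multiplicities are chi_5: 1. Dimension check: dim(chi_2)*dim(chi_4) = 1*3 = 3 and sum (mult * dim) = 1*3 = 3.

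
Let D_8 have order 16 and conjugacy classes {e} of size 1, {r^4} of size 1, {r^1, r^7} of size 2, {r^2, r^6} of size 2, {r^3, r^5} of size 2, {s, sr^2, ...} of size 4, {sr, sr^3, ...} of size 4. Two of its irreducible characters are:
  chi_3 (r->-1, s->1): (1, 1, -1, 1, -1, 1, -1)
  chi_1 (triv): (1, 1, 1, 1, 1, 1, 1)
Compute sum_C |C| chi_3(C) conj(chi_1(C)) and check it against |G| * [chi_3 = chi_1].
Sum = 0; so <chi_3, chi_1> = 0 (distinct irreducibles are orthogonal).

Explanation: Compute term by term over conjugacy classes (|C| * chi_3(C) * conj(chi_1(C))):
  1*(1)*conj(1) + 1*(1)*conj(1) + 2*(-1)*conj(1) + 2*(1)*conj(1) + 2*(-1)*conj(1) + 4*(1)*conj(1) + 4*(-1)*conj(1)
  = (1) + (1) + (-2) + (2) + (-2) + (4) + (-4)
  = 0.
Dividing by |G| = 16 gives 0/16 = 0, matching the row-orthogonality relation <chi_3, chi_1> = [chi_3 = chi_1].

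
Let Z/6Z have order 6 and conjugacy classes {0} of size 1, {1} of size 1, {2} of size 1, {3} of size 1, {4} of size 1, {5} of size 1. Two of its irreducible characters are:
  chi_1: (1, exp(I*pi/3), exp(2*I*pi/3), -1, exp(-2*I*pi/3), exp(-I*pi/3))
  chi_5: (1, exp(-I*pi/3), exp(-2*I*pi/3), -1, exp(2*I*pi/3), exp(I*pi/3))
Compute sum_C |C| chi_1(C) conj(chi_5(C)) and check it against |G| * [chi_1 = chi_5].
Sum = 0; so <chi_1, chi_5> = 0 (distinct irreducibles are orthogonal).

Justification: Compute term by term over conjugacy classes (|C| * chi_1(C) * conj(chi_5(C))):
  1*(1)*conj(1) + 1*(exp(I*pi/3))*conj(exp(-I*pi/3)) + 1*(exp(2*I*pi/3))*conj(exp(-2*I*pi/3)) + 1*(-1)*conj(-1) + 1*(exp(-2*I*pi/3))*conj(exp(2*I*pi/3)) + 1*(exp(-I*pi/3))*conj(exp(I*pi/3))
  = (1) + (exp(2*I*pi/3)) + (exp(-2*I*pi/3)) + (1) + (exp(2*I*pi/3)) + (exp(-2*I*pi/3))
  = 0.
(Exp terms are combined using exp(i*s)*conj(exp(i*t)) = exp(i*(s-t)), and sums of them are collapsed using the identity that for every m > 1 the m distinct m-th roots of unity sum to 0, e.g. 1 + exp(2*I*pi/3) + exp(-2*I*pi/3) = 0.)
Dividing by |G| = 6 gives 0/6 = 0, matching the row-orthogonality relation <chi_1, chi_5> = [chi_1 = chi_5].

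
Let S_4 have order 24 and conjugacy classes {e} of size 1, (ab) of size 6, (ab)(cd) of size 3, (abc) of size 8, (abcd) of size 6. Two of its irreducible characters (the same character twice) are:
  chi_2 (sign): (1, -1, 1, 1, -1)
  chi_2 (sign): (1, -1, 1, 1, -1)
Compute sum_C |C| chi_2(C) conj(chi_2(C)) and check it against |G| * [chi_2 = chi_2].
Sum = 24 = |G| = 24; so <chi_2, chi_2> = 1 (norm-1 confirms irreducibility).

Reasoning: Compute term by term over conjugacy classes (|C| * chi_2(C) * conj(chi_2(C))):
  1*(1)*conj(1) + 6*(-1)*conj(-1) + 3*(1)*conj(1) + 8*(1)*conj(1) + 6*(-1)*conj(-1)
  = (1) + (6) + (3) + (8) + (6)
  = 24.
Dividing by |G| = 24 gives 24/24 = 1, matching the row-orthogonality relation <chi_2, chi_2> = [chi_2 = chi_2].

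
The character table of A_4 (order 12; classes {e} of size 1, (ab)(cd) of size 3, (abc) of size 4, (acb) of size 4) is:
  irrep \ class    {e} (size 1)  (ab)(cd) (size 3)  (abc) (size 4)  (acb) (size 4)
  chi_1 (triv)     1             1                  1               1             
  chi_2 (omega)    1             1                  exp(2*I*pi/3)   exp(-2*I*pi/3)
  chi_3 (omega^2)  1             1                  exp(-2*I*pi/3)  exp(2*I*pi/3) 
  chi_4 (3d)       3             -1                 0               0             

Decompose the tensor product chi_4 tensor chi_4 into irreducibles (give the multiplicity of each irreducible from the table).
chi_4 tensor chi_4 = chi_1 + chi_2 + chi_3 + 2*chi_4 (all other irreducibles have multiplicity 0).

Working: The character of a tensor product is the pointwise product (chi_4 * chi_4)(C) = chi_4(C) * chi_4(C):
  {e}: (3)*(3), (ab)(cd): (-1)*(-1), (abc): (0)*(0), (acb): (0)*(0)
so (chi_4 * chi_4) takes values
  {e} -> 9, (ab)(cd) -> 1, (abc) -> 0, (acb) -> 0.
Now take the inner product of this character with each irreducible chi from the table, <chi_4*chi_4, chi> = (1/12) sum_C |C| (chi_4*chi_4)(C) conj(chi(C)):
  <chi_4*chi_4, chi_1> = (1/12)[1*(9)*conj(1) + 3*(1)*conj(1) + 4*(0)*conj(1) + 4*(0)*conj(1)]
      = (1/12)[(9) + (3) + (0) + (0)] = 12/12 = 1
  <chi_4*chi_4, chi_2> = (1/12)[1*(9)*conj(1) + 3*(1)*conj(1) + 4*(0)*conj(exp(2*I*pi/3)) + 4*(0)*conj(exp(-2*I*pi/3))]
      = (1/12)[(9) + (3) + (0) + (0)] = 12/12 = 1
  <chi_4*chi_4, chi_3> = (1/12)[1*(9)*conj(1) + 3*(1)*conj(1) + 4*(0)*conj(exp(-2*I*pi/3)) + 4*(0)*conj(exp(2*I*pi/3))]
      = (1/12)[(9) + (3) + (0) + (0)] = 12/12 = 1
  <chi_4*chi_4, chi_4> = (1/12)[1*(9)*conj(3) + 3*(1)*conj(-1) + 4*(0)*conj(0) + 4*(0)*conj(0)]
      = (1/12)[(27) + (-3) + (0) + (0)] = 24/12 = 2
(Exp terms are combined using exp(i*s)*conj(exp(i*t)) = exp(i*(s-t)), and sums of them are collapsed using the identity that for every m > 1 the m distinct m-th roots of unity sum to 0, e.g. 1 + exp(2*I*pi/3) + exp(-2*I*pi/3) = 0.)
Hence the multiplicities are chi_1: 1, chi_2: 1, chi_3: 1, chi_4: 2. Dimension check: dim(chi_4)*dim(chi_4) = 3*3 = 9 and sum (mult * dim) = 1*1 + 1*1 + 1*1 + 2*3 = 9.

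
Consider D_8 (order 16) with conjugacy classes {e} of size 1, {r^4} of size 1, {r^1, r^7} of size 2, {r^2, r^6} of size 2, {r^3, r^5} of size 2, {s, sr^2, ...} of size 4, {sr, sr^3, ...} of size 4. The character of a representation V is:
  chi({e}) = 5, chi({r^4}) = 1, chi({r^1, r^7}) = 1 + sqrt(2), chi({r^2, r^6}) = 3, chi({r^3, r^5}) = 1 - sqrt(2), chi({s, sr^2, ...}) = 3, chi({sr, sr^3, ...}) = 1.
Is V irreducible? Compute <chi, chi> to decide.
Not irreducible (reducible): <chi, chi> = 6 > 1.

Derivation: <chi, chi> = (1/|G|) sum_C |C| * |chi(C)|^2 = (1/16)[1*|5|^2 + 1*|1|^2 + 2*|1 + sqrt(2)|^2 + 2*|3|^2 + 2*|1 - sqrt(2)|^2 + 4*|3|^2 + 4*|1|^2]
  = (1/16)[(25) + (1) + (4*sqrt(2) + 6) + (18) + (6 - 4*sqrt(2)) + (36) + (4)] = 96/16 = 6.
A character is irreducible iff <chi, chi> = 1, so this representation is reducible.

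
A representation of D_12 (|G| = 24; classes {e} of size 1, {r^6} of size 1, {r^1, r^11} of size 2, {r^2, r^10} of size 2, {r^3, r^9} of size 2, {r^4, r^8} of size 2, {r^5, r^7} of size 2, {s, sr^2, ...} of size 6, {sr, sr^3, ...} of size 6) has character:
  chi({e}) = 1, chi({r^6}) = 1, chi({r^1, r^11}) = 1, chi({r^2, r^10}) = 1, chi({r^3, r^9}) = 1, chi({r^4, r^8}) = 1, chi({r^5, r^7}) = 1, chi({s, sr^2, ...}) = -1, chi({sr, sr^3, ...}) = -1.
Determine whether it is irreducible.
Irreducible: <chi, chi> = 1.

Argument: <chi, chi> = (1/|G|) sum_C |C| * |chi(C)|^2 = (1/24)[1*|1|^2 + 1*|1|^2 + 2*|1|^2 + 2*|1|^2 + 2*|1|^2 + 2*|1|^2 + 2*|1|^2 + 6*|-1|^2 + 6*|-1|^2]
  = (1/24)[(1) + (1) + (2) + (2) + (2) + (2) + (2) + (6) + (6)] = 24/24 = 1.
A character is irreducible iff <chi, chi> = 1, so this representation is irreducible.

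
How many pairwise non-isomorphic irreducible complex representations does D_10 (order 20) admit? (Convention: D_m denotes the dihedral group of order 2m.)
8

Proof sketch: The number of irreducible complex representations of a finite group equals its number of conjugacy classes. D_10 has 8 conjugacy classes (n/2 + 3 for n even), so D_10 (order 20) has exactly 8 irreducible complex representations.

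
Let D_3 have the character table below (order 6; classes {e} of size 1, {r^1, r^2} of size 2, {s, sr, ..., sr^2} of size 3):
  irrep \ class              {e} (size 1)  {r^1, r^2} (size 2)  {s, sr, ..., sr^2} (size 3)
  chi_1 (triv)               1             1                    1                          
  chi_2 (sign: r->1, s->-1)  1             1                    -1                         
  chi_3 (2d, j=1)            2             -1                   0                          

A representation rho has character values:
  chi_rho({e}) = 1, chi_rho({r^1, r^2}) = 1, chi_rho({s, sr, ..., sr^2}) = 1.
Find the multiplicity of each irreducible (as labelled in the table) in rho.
Multiplicities: chi_1: 1, chi_2: 0, chi_3: 0.

Reasoning: Use <chi_rho, chi> = (1/|G|) sum_C |C| * chi_rho(C) * conj(chi(C)) with |G| = 6 for each irreducible chi in the table:
  <chi_rho, chi_1> = (1/6)[1*(1)*conj(1) + 2*(1)*conj(1) + 3*(1)*conj(1)]
      = (1/6)[(1) + (2) + (3)] = 6/6 = 1
  <chi_rho, chi_2> = (1/6)[1*(1)*conj(1) + 2*(1)*conj(1) + 3*(1)*conj(-1)]
      = (1/6)[(1) + (2) + (-3)] = 0/6 = 0
  <chi_rho, chi_3> = (1/6)[1*(1)*conj(2) + 2*(1)*conj(-1) + 3*(1)*conj(0)]
      = (1/6)[(2) + (-2) + (0)] = 0/6 = 0
Dimension check: dim(rho) = sum (mult * dim) = 1*1 + 0*1 + 0*2 = 1 = chi_rho(e) = 1.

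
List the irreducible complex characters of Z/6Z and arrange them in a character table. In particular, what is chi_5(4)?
Character table of Z/6Z (irreps indexed chi_0,...,chi_5 with chi_k(m) = zeta_6^(k*m), zeta_6 = exp(2*pi*i/6)):
  irrep \ class  {0} (size 1)  {1} (size 1)    {2} (size 1)    {3} (size 1)  {4} (size 1)    {5} (size 1)  
  chi_0          1             1               1               1             1               1             
  chi_1          1             exp(I*pi/3)     exp(2*I*pi/3)   -1            exp(-2*I*pi/3)  exp(-I*pi/3)  
  chi_2          1             exp(2*I*pi/3)   exp(-2*I*pi/3)  1             exp(2*I*pi/3)   exp(-2*I*pi/3)
  chi_3          1             -1              1               -1            1               -1            
  chi_4          1             exp(-2*I*pi/3)  exp(2*I*pi/3)   1             exp(-2*I*pi/3)  exp(2*I*pi/3) 
  chi_5          1             exp(-I*pi/3)    exp(-2*I*pi/3)  -1            exp(2*I*pi/3)   exp(I*pi/3)   

Spot check: chi_5(4) = zeta_6^(5*4) = zeta_6^20 = exp(2*I*pi/3).

Why: Z/6Z is abelian, so all 6 irreducible complex representations are 1-dimensional. They are given by chi_k(m) = zeta_6^(k*m) for k = 0,...,5. Row orthogonality: sum_m chi_k(m) conj(chi_l(m)) = 6 * [k = l].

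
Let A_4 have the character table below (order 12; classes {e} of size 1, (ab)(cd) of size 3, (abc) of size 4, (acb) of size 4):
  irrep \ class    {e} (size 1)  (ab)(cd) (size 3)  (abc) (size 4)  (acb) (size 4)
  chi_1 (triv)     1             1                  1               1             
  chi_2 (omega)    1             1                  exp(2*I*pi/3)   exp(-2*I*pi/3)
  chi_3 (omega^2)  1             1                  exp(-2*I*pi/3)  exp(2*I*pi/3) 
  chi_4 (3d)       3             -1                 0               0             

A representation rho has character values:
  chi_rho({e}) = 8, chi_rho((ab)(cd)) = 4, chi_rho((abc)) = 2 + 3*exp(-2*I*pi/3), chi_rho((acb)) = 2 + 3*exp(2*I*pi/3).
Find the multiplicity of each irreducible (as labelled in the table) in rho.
Multiplicities: chi_1: 2, chi_2: 0, chi_3: 3, chi_4: 1.

Derivation: Use <chi_rho, chi> = (1/|G|) sum_C |C| * chi_rho(C) * conj(chi(C)) with |G| = 12 for each irreducible chi in the table:
  <chi_rho, chi_1> = (1/12)[1*(8)*conj(1) + 3*(4)*conj(1) + 4*(2 + 3*exp(-2*I*pi/3))*conj(1) + 4*(2 + 3*exp(2*I*pi/3))*conj(1)]
      = (1/12)[(8) + (12) + (8 + 12*exp(-2*I*pi/3)) + (8 + 12*exp(2*I*pi/3))] = 24/12 = 2
  <chi_rho, chi_2> = (1/12)[1*(8)*conj(1) + 3*(4)*conj(1) + 4*(2 + 3*exp(-2*I*pi/3))*conj(exp(2*I*pi/3)) + 4*(2 + 3*exp(2*I*pi/3))*conj(exp(-2*I*pi/3))]
      = (1/12)[(8) + (12) + (8*exp(-2*I*pi/3) + 12*exp(2*I*pi/3)) + (12*exp(-2*I*pi/3) + 8*exp(2*I*pi/3))] = 0/12 = 0
  <chi_rho, chi_3> = (1/12)[1*(8)*conj(1) + 3*(4)*conj(1) + 4*(2 + 3*exp(-2*I*pi/3))*conj(exp(-2*I*pi/3)) + 4*(2 + 3*exp(2*I*pi/3))*conj(exp(2*I*pi/3))]
      = (1/12)[(8) + (12) + (12 + 8*exp(2*I*pi/3)) + (12 + 8*exp(-2*I*pi/3))] = 36/12 = 3
  <chi_rho, chi_4> = (1/12)[1*(8)*conj(3) + 3*(4)*conj(-1) + 4*(2 + 3*exp(-2*I*pi/3))*conj(0) + 4*(2 + 3*exp(2*I*pi/3))*conj(0)]
      = (1/12)[(24) + (-12) + (0) + (0)] = 12/12 = 1
(Exp terms are combined using exp(i*s)*conj(exp(i*t)) = exp(i*(s-t)), and sums of them are collapsed using the identity that for every m > 1 the m distinct m-th roots of unity sum to 0, e.g. 1 + exp(2*I*pi/3) + exp(-2*I*pi/3) = 0.)
Dimension check: dim(rho) = sum (mult * dim) = 2*1 + 0*1 + 3*1 + 1*3 = 8 = chi_rho(e) = 8.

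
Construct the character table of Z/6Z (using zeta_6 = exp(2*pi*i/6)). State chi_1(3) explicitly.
Character table of Z/6Z (irreps indexed chi_0,...,chi_5 with chi_k(m) = zeta_6^(k*m), zeta_6 = exp(2*pi*i/6)):
  irrep \ class  {0} (size 1)  {1} (size 1)    {2} (size 1)    {3} (size 1)  {4} (size 1)    {5} (size 1)  
  chi_0          1             1               1               1             1               1             
  chi_1          1             exp(I*pi/3)     exp(2*I*pi/3)   -1            exp(-2*I*pi/3)  exp(-I*pi/3)  
  chi_2          1             exp(2*I*pi/3)   exp(-2*I*pi/3)  1             exp(2*I*pi/3)   exp(-2*I*pi/3)
  chi_3          1             -1              1               -1            1               -1            
  chi_4          1             exp(-2*I*pi/3)  exp(2*I*pi/3)   1             exp(-2*I*pi/3)  exp(2*I*pi/3) 
  chi_5          1             exp(-I*pi/3)    exp(-2*I*pi/3)  -1            exp(2*I*pi/3)   exp(I*pi/3)   

Spot check: chi_1(3) = zeta_6^(1*3) = zeta_6^3 = -1.

Why: Z/6Z is abelian, so all 6 irreducible complex representations are 1-dimensional. They are given by chi_k(m) = zeta_6^(k*m) for k = 0,...,5. Row orthogonality: sum_m chi_k(m) conj(chi_l(m)) = 6 * [k = l].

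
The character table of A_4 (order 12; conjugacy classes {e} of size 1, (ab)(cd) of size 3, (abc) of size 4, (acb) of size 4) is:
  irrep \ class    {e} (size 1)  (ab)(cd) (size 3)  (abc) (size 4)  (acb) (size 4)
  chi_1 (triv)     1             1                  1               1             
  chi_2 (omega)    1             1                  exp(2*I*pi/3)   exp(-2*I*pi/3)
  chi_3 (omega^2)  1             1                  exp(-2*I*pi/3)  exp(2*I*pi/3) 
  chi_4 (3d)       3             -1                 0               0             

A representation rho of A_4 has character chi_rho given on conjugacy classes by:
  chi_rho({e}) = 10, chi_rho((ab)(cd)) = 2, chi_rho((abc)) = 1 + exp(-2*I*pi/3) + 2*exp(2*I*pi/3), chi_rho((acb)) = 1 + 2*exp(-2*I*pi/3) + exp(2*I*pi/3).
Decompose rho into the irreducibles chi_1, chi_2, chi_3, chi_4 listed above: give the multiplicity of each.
Multiplicities: chi_1: 1, chi_2: 2, chi_3: 1, chi_4: 2.

Why: Use <chi_rho, chi> = (1/|G|) sum_C |C| * chi_rho(C) * conj(chi(C)) with |G| = 12 for each irreducible chi in the table:
  <chi_rho, chi_1> = (1/12)[1*(10)*conj(1) + 3*(2)*conj(1) + 4*(1 + exp(-2*I*pi/3) + 2*exp(2*I*pi/3))*conj(1) + 4*(1 + 2*exp(-2*I*pi/3) + exp(2*I*pi/3))*conj(1)]
      = (1/12)[(10) + (6) + (4 + 4*exp(-2*I*pi/3) + 8*exp(2*I*pi/3)) + (4 + 8*exp(-2*I*pi/3) + 4*exp(2*I*pi/3))] = 12/12 = 1
  <chi_rho, chi_2> = (1/12)[1*(10)*conj(1) + 3*(2)*conj(1) + 4*(1 + exp(-2*I*pi/3) + 2*exp(2*I*pi/3))*conj(exp(2*I*pi/3)) + 4*(1 + 2*exp(-2*I*pi/3) + exp(2*I*pi/3))*conj(exp(-2*I*pi/3))]
      = (1/12)[(10) + (6) + (4) + (4)] = 24/12 = 2
  <chi_rho, chi_3> = (1/12)[1*(10)*conj(1) + 3*(2)*conj(1) + 4*(1 + exp(-2*I*pi/3) + 2*exp(2*I*pi/3))*conj(exp(-2*I*pi/3)) + 4*(1 + 2*exp(-2*I*pi/3) + exp(2*I*pi/3))*conj(exp(2*I*pi/3))]
      = (1/12)[(10) + (6) + (4 + 8*exp(-2*I*pi/3) + 4*exp(2*I*pi/3)) + (4 + 4*exp(-2*I*pi/3) + 8*exp(2*I*pi/3))] = 12/12 = 1
  <chi_rho, chi_4> = (1/12)[1*(10)*conj(3) + 3*(2)*conj(-1) + 4*(1 + exp(-2*I*pi/3) + 2*exp(2*I*pi/3))*conj(0) + 4*(1 + 2*exp(-2*I*pi/3) + exp(2*I*pi/3))*conj(0)]
      = (1/12)[(30) + (-6) + (0) + (0)] = 24/12 = 2
(Exp terms are combined using exp(i*s)*conj(exp(i*t)) = exp(i*(s-t)), and sums of them are collapsed using the identity that for every m > 1 the m distinct m-th roots of unity sum to 0, e.g. 1 + exp(2*I*pi/3) + exp(-2*I*pi/3) = 0.)
Dimension check: dim(rho) = sum (mult * dim) = 1*1 + 2*1 + 1*1 + 2*3 = 10 = chi_rho(e) = 10.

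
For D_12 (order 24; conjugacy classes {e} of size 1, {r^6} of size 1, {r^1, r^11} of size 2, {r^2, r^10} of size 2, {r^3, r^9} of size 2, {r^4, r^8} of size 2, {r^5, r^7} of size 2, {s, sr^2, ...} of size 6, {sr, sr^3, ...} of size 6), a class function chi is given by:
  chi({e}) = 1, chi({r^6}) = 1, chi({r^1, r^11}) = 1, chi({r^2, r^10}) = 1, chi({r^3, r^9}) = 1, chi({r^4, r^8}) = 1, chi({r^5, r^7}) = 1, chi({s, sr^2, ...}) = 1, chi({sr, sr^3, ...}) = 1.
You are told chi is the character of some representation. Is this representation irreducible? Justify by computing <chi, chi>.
Irreducible: <chi, chi> = 1.

<chi, chi> = (1/|G|) sum_C |C| * |chi(C)|^2 = (1/24)[1*|1|^2 + 1*|1|^2 + 2*|1|^2 + 2*|1|^2 + 2*|1|^2 + 2*|1|^2 + 2*|1|^2 + 6*|1|^2 + 6*|1|^2]
  = (1/24)[(1) + (1) + (2) + (2) + (2) + (2) + (2) + (6) + (6)] = 24/24 = 1.
A character is irreducible iff <chi, chi> = 1, so this representation is irreducible.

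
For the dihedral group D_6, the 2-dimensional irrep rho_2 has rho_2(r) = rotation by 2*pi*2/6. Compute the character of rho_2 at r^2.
chi_{rho_2}(r^2) = 2*cos(2*pi*2*2/6) = -1

rho_2(r^2) is rotation by angle 2*pi*2*2/6, whose trace is 2*cos(2*pi*2*2/6) = -1.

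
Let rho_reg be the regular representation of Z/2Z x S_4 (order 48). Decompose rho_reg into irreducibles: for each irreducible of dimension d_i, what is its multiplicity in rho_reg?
Each irreducible V_i of dimension d_i appears with multiplicity d_i, i.e. rho_reg = (direct sum over all irreducibles V_i) d_i V_i. The irreducible dimensions for Z/2Z x S_4 are 1, 1, 1, 1, 2, 2, 3, 3, 3, 3: 4 irreducibles of dimension 1, each with multiplicity 1; 2 irreducibles of dimension 2, each with multiplicity 2; 4 irreducibles of dimension 3, each with multiplicity 3. Total dimension 4*1*1 + 2*2*2 + 4*3*3 = 48 = |G|.

Explanation: General theorem: in the regular representation of a finite group G, each irreducible appears with multiplicity equal to its dimension. Check: dim(rho_reg) = sum d_i^2 = 1 + 1 + 1 + 1 + 4 + 4 + 9 + 9 + 9 + 9 = 48 = |G|.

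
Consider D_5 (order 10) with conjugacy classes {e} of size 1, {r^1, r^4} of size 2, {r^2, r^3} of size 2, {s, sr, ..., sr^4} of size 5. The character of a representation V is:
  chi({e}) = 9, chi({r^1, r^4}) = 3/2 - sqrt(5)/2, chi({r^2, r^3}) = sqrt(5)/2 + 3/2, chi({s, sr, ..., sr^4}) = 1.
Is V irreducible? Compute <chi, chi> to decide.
Not irreducible (reducible): <chi, chi> = 10 > 1.

Explanation: <chi, chi> = (1/|G|) sum_C |C| * |chi(C)|^2 = (1/10)[1*|9|^2 + 2*|3/2 - sqrt(5)/2|^2 + 2*|sqrt(5)/2 + 3/2|^2 + 5*|1|^2]
  = (1/10)[(81) + (7 - 3*sqrt(5)) + (3*sqrt(5) + 7) + (5)] = 100/10 = 10.
A character is irreducible iff <chi, chi> = 1, so this representation is reducible.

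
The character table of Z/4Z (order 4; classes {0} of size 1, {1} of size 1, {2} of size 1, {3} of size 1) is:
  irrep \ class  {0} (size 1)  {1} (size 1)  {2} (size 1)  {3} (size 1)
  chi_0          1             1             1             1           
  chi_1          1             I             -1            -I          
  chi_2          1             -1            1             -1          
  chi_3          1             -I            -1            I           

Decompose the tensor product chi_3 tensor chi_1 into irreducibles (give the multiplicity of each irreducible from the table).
chi_3 tensor chi_1 = chi_0 (all other irreducibles have multiplicity 0).

Reasoning: The character of a tensor product is the pointwise product (chi_3 * chi_1)(C) = chi_3(C) * chi_1(C):
  {0}: (1)*(1), {1}: (-I)*(I), {2}: (-1)*(-1), {3}: (I)*(-I)
so (chi_3 * chi_1) takes values
  {0} -> 1, {1} -> 1, {2} -> 1, {3} -> 1.
Now take the inner product of this character with each irreducible chi from the table, <chi_3*chi_1, chi> = (1/4) sum_C |C| (chi_3*chi_1)(C) conj(chi(C)):
  <chi_3*chi_1, chi_0> = (1/4)[1*(1)*conj(1) + 1*(1)*conj(1) + 1*(1)*conj(1) + 1*(1)*conj(1)]
      = (1/4)[(1) + (1) + (1) + (1)] = 4/4 = 1
  <chi_3*chi_1, chi_1> = (1/4)[1*(1)*conj(1) + 1*(1)*conj(I) + 1*(1)*conj(-1) + 1*(1)*conj(-I)]
      = (1/4)[(1) + (-I) + (-1) + (I)] = 0/4 = 0
  <chi_3*chi_1, chi_2> = (1/4)[1*(1)*conj(1) + 1*(1)*conj(-1) + 1*(1)*conj(1) + 1*(1)*conj(-1)]
      = (1/4)[(1) + (-1) + (1) + (-1)] = 0/4 = 0
  <chi_3*chi_1, chi_3> = (1/4)[1*(1)*conj(1) + 1*(1)*conj(-I) + 1*(1)*conj(-1) + 1*(1)*conj(I)]
      = (1/4)[(1) + (I) + (-1) + (-I)] = 0/4 = 0
(Exp terms are combined using exp(i*s)*conj(exp(i*t)) = exp(i*(s-t)), and sums of them are collapsed using the identity that for every m > 1 the m distinct m-th roots of unity sum to 0, e.g. 1 + exp(2*I*pi/3) + exp(-2*I*pi/3) = 0.)
Hence the multiplicities are chi_0: 1. Dimension check: dim(chi_3)*dim(chi_1) = 1*1 = 1 and sum (mult * dim) = 1*1 = 1.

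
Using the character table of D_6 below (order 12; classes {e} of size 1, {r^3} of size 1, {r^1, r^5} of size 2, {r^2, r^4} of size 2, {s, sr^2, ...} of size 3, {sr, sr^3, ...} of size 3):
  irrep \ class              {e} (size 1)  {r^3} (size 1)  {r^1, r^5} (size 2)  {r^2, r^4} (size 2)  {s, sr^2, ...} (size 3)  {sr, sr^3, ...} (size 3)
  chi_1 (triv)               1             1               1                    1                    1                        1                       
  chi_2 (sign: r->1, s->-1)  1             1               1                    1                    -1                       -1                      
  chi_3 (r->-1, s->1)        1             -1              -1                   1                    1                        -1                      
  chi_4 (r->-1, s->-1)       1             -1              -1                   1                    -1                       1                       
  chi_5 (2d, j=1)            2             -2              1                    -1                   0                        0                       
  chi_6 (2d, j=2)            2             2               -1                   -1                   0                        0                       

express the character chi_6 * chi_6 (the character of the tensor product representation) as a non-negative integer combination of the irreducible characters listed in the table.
chi_6 tensor chi_6 = chi_1 + chi_2 + chi_6 (all other irreducibles have multiplicity 0).

Why: The character of a tensor product is the pointwise product (chi_6 * chi_6)(C) = chi_6(C) * chi_6(C):
  {e}: (2)*(2), {r^3}: (2)*(2), {r^1, r^5}: (-1)*(-1), {r^2, r^4}: (-1)*(-1), {s, sr^2, ...}: (0)*(0), {sr, sr^3, ...}: (0)*(0)
so (chi_6 * chi_6) takes values
  {e} -> 4, {r^3} -> 4, {r^1, r^5} -> 1, {r^2, r^4} -> 1, {s, sr^2, ...} -> 0, {sr, sr^3, ...} -> 0.
Now take the inner product of this character with each irreducible chi from the table, <chi_6*chi_6, chi> = (1/12) sum_C |C| (chi_6*chi_6)(C) conj(chi(C)):
  <chi_6*chi_6, chi_1> = (1/12)[1*(4)*conj(1) + 1*(4)*conj(1) + 2*(1)*conj(1) + 2*(1)*conj(1) + 3*(0)*conj(1) + 3*(0)*conj(1)]
      = (1/12)[(4) + (4) + (2) + (2) + (0) + (0)] = 12/12 = 1
  <chi_6*chi_6, chi_2> = (1/12)[1*(4)*conj(1) + 1*(4)*conj(1) + 2*(1)*conj(1) + 2*(1)*conj(1) + 3*(0)*conj(-1) + 3*(0)*conj(-1)]
      = (1/12)[(4) + (4) + (2) + (2) + (0) + (0)] = 12/12 = 1
  <chi_6*chi_6, chi_3> = (1/12)[1*(4)*conj(1) + 1*(4)*conj(-1) + 2*(1)*conj(-1) + 2*(1)*conj(1) + 3*(0)*conj(1) + 3*(0)*conj(-1)]
      = (1/12)[(4) + (-4) + (-2) + (2) + (0) + (0)] = 0/12 = 0
  <chi_6*chi_6, chi_4> = (1/12)[1*(4)*conj(1) + 1*(4)*conj(-1) + 2*(1)*conj(-1) + 2*(1)*conj(1) + 3*(0)*conj(-1) + 3*(0)*conj(1)]
      = (1/12)[(4) + (-4) + (-2) + (2) + (0) + (0)] = 0/12 = 0
  <chi_6*chi_6, chi_5> = (1/12)[1*(4)*conj(2) + 1*(4)*conj(-2) + 2*(1)*conj(1) + 2*(1)*conj(-1) + 3*(0)*conj(0) + 3*(0)*conj(0)]
      = (1/12)[(8) + (-8) + (2) + (-2) + (0) + (0)] = 0/12 = 0
  <chi_6*chi_6, chi_6> = (1/12)[1*(4)*conj(2) + 1*(4)*conj(2) + 2*(1)*conj(-1) + 2*(1)*conj(-1) + 3*(0)*conj(0) + 3*(0)*conj(0)]
      = (1/12)[(8) + (8) + (-2) + (-2) + (0) + (0)] = 12/12 = 1
Hence the multiplicities are chi_1: 1, chi_2: 1, chi_6: 1. Dimension check: dim(chi_6)*dim(chi_6) = 2*2 = 4 and sum (mult * dim) = 1*1 + 1*1 + 1*2 = 4.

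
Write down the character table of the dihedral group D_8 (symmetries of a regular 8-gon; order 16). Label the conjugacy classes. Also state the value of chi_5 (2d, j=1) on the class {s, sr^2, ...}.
Conjugacy classes: {e} of size 1, {r^4} of size 1, {r^1, r^7} of size 2, {r^2, r^6} of size 2, {r^3, r^5} of size 2, {s, sr^2, ...} of size 4, {sr, sr^3, ...} of size 4.
Character table:
  irrep \ class              {e} (size 1)  {r^4} (size 1)  {r^1, r^7} (size 2)  {r^2, r^6} (size 2)  {r^3, r^5} (size 2)  {s, sr^2, ...} (size 4)  {sr, sr^3, ...} (size 4)
  chi_1 (triv)               1             1               1                    1                    1                    1                        1                       
  chi_2 (sign: r->1, s->-1)  1             1               1                    1                    1                    -1                       -1                      
  chi_3 (r->-1, s->1)        1             1               -1                   1                    -1                   1                        -1                      
  chi_4 (r->-1, s->-1)       1             1               -1                   1                    -1                   -1                       1                       
  chi_5 (2d, j=1)            2             -2              sqrt(2)              0                    -sqrt(2)             0                        0                       
  chi_6 (2d, j=2)            2             2               0                    -2                   0                    0                        0                       
  chi_7 (2d, j=3)            2             -2              -sqrt(2)             0                    sqrt(2)              0                        0                       

Spot check: chi_5 (2d, j=1) on {s, sr^2, ...} = 0.

Reasoning: D_8 has order 2*8 = 16 with 7 conjugacy classes, hence 7 irreducibles. Sum of squared dims 1 + 1 + 1 + 1 + 4 + 4 + 4 = 16 = |G|. Linear characters come from the abelianisation; the 2-dimensional irreps have character r^k -> 2*cos(2*pi*j*k/8), reflections -> 0.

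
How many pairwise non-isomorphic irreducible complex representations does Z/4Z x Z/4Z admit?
16

Reasoning: The number of irreducible complex representations of a finite group equals its number of conjugacy classes. Z/4Z x Z/4Z is abelian of order 16, so every element is its own conjugacy class: 16 classes, so Z/4Z x Z/4Z (order 16) has exactly 16 irreducible complex representations.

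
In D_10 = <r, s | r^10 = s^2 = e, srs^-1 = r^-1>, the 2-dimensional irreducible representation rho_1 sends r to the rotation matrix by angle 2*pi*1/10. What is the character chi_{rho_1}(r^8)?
chi_{rho_1}(r^8) = 2*cos(2*pi*1*8/10) = -1/2 + sqrt(5)/2

Reasoning: rho_1(r^8) is rotation by angle 2*pi*1*8/10, whose trace is 2*cos(2*pi*1*8/10) = -1/2 + sqrt(5)/2.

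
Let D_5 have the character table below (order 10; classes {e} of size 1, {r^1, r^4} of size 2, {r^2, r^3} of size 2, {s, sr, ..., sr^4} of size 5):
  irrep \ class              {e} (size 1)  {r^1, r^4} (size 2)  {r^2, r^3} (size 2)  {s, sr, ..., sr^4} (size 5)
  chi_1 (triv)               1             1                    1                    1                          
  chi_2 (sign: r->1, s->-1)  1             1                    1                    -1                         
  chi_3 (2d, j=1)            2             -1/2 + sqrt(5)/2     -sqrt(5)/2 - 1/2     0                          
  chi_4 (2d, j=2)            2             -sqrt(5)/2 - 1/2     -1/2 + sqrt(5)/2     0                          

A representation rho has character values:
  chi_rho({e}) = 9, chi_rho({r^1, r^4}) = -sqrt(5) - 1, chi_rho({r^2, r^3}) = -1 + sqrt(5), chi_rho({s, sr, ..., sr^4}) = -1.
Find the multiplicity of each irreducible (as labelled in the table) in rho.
Multiplicities: chi_1: 0, chi_2: 1, chi_3: 1, chi_4: 3.

Explanation: Use <chi_rho, chi> = (1/|G|) sum_C |C| * chi_rho(C) * conj(chi(C)) with |G| = 10 for each irreducible chi in the table:
  <chi_rho, chi_1> = (1/10)[1*(9)*conj(1) + 2*(-sqrt(5) - 1)*conj(1) + 2*(-1 + sqrt(5))*conj(1) + 5*(-1)*conj(1)]
      = (1/10)[(9) + (-2*sqrt(5) - 2) + (-2 + 2*sqrt(5)) + (-5)] = 0/10 = 0
  <chi_rho, chi_2> = (1/10)[1*(9)*conj(1) + 2*(-sqrt(5) - 1)*conj(1) + 2*(-1 + sqrt(5))*conj(1) + 5*(-1)*conj(-1)]
      = (1/10)[(9) + (-2*sqrt(5) - 2) + (-2 + 2*sqrt(5)) + (5)] = 10/10 = 1
  <chi_rho, chi_3> = (1/10)[1*(9)*conj(2) + 2*(-sqrt(5) - 1)*conj(-1/2 + sqrt(5)/2) + 2*(-1 + sqrt(5))*conj(-sqrt(5)/2 - 1/2) + 5*(-1)*conj(0)]
      = (1/10)[(18) + (-4) + (-4) + (0)] = 10/10 = 1
  <chi_rho, chi_4> = (1/10)[1*(9)*conj(2) + 2*(-sqrt(5) - 1)*conj(-sqrt(5)/2 - 1/2) + 2*(-1 + sqrt(5))*conj(-1/2 + sqrt(5)/2) + 5*(-1)*conj(0)]
      = (1/10)[(18) + (2*sqrt(5) + 6) + (6 - 2*sqrt(5)) + (0)] = 30/10 = 3
Dimension check: dim(rho) = sum (mult * dim) = 0*1 + 1*1 + 1*2 + 3*2 = 9 = chi_rho(e) = 9.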